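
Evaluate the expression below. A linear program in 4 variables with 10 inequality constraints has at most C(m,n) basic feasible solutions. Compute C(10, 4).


Each vertex corresponds to some choice of n active constraints out of m, so the number of vertices is at most C(m, n) = m! / (n!(m-n)!).
m = 10, n = 4
Numerator: 10 * 9 * 8 * 7
Denominator: 4! = 24
C(10, 4) = 210


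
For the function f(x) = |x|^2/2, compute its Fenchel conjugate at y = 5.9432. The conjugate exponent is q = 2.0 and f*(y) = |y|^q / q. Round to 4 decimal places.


The conjugate exponent q satisfies 1/p + 1/q = 1.
p = 2, so q = 2/(2 - 1) = 2.0
|y|^q = 5.9432^2.0 = 35.3216
f*(5.9432) = 35.3216 / 2.0 = 17.6608


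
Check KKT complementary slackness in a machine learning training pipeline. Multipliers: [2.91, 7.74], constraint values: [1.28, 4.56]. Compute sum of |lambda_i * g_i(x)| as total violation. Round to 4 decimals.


KKT complementary slackness check:
lambda_1 * g_1 = 2.91 * 1.28 = 3.7248
lambda_2 * g_2 = 7.74 * 4.56 = 35.2944
Total violation = 3.7248 + 35.2944 = 39.0192


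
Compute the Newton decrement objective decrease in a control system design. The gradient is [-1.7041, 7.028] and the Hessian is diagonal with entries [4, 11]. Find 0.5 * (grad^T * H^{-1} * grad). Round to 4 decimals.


Step 1: H is diagonal, so H^(-1) * g = [-0.426, 0.6389].
Step 2: g^T H^(-1) g = sum_i g_i^2 / H_ii
  = (-1.7041)^2/4 + (7.028)^2/11
  = 0.726 + 4.4903 = 5.2162
Step 3: Objective decrease = 0.5 * g^T H^(-1) g = 2.6081


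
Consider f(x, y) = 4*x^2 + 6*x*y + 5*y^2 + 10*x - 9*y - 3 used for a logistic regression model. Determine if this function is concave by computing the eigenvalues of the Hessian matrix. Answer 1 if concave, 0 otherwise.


The Hessian of f(x,y) = 4*x^2 + 6*x*y + 5*y^2 + 10*x - 9*y - 3 is:
H = [[8, 6], [6, 10]]
Trace = 8 + 10 = 18
Determinant = 8*10 - (6)^2 = 44
Discriminant = (18)^2 - 4*44 = 148.0
Eigenvalues: lambda_1 = 2.9172, lambda_2 = 15.0828
The function is not concave.

0


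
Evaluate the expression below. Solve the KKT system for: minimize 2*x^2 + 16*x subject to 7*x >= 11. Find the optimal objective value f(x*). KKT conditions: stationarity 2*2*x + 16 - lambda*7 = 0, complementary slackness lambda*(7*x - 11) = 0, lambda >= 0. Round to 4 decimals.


Step 1: Try lambda = 0 (constraint inactive).
x_unc = -16/(2*2) = -4.0
Check: 7*-4.0 = -28.0 < 11 -- violated!
Step 2: Constraint must be active: 7*x = 11
x* = 11/7 = 1.5714 (rounded; the exact value 11/7 is used below)
lambda = (2*2*(11/7) + 16)/7 = 3.1837
Step 3: Compute optimal value.
f(x*) = 2*(11/7)^2 + 16*(11/7) = 30.0816


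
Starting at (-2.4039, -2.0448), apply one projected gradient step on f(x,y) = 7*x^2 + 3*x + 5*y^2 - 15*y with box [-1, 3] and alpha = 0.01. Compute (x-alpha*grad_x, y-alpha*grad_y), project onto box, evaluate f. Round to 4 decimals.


Step 1: Compute gradient at (-2.4039, -2.0448).
grad_x = 2*7*-2.4039 + 3 = -30.6546
grad_y = 2*5*-2.0448 - 15 = -35.448
Step 2: Gradient step.
x_raw = -2.4039 - 0.01*-30.6546 = -2.0974
y_raw = -2.0448 - 0.01*-35.448 = -1.6903
Step 3: Project onto [-1, 3].
x_proj = clip(-2.0974) = -1.0
y_proj = clip(-1.6903) = -1.0
Step 4: Evaluate f.
f(-1.0, -1.0) = 24.0


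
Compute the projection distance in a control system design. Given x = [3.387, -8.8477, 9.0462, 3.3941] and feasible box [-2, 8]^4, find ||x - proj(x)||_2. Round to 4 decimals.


Project each component onto [-2, 8].
clip(3.387) = 3.387, clip(-8.8477) = -2.0, clip(9.0462) = 8.0, clip(3.3941) = 3.3941
Projection = [3.387, -2.0, 8.0, 3.3941]
Squared diffs: [0.0, 46.891, 1.0945, 0.0]
Distance = sqrt(47.9855) = 6.9272


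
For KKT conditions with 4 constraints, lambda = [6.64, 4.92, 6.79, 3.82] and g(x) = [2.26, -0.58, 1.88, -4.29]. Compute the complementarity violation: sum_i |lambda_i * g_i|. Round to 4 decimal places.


KKT complementary slackness check:
lambda_1 * g_1 = 6.64 * 2.26 = 15.0064
lambda_2 * g_2 = 4.92 * -0.58 = -2.8536
lambda_3 * g_3 = 6.79 * 1.88 = 12.7652
lambda_4 * g_4 = 3.82 * -4.29 = -16.3878
Total violation = 15.0064 + 2.8536 + 12.7652 + 16.3878 = 47.013


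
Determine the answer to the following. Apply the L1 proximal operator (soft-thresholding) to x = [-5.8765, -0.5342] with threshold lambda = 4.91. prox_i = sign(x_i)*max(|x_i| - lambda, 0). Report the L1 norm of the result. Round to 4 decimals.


Soft-thresholding with lambda = 4.91:
prox(-5.8765) = sign(-5.8765)*max(|-5.8765| - 4.91, 0) = -0.9665
prox(-0.5342) = sign(-0.5342)*max(|-0.5342| - 4.91, 0) = 0.0
prox(x) = [-0.9665, 0.0]
||prox(x)||_1 = 0.9665 + 0.0 = 0.9665


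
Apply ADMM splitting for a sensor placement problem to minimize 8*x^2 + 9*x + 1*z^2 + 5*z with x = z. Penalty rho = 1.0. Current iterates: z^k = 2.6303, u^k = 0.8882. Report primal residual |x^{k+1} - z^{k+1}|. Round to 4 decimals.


ADMM iteration with rho = 1.0, z^k = 2.6303, u^k = 0.8882
Step 1: x-update.
Minimize 8*x^2 + 9*x + (1.0/2)*(x - 2.6303 + 0.8882)^2
FOC: (2*8 + 1.0)*x = -9 + 1.0*(2.6303 - 0.8882)
x^{k+1} = -0.4269
Step 2: z-update.
Minimize 1*z^2 + 5*z + (1.0/2)*(-0.4269 - z + 0.8882)^2
FOC: (2*1 + 1.0)*z = -5 + 1.0*(-0.4269 + 0.8882)
z^{k+1} = -1.5129
Step 3: u-update.
u^{k+1} = 0.8882 - 0.4269 + 1.5129 = 1.9742
Step 4: Primal residual = |-0.4269 + 1.5129| = 1.086


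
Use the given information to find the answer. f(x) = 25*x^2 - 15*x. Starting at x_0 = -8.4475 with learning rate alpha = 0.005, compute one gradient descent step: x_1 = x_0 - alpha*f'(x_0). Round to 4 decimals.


We compute the gradient at x_0 and apply the update.
f'(x) = 50*x - 15
f'(-8.4475) = 50*-8.4475 - 15 = -437.375
x_1 = -8.4475 - 0.005*-437.375 = -6.2606


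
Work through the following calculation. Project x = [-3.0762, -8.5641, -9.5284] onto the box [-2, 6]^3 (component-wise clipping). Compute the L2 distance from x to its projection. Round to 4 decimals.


Project each component onto [-2, 6].
clip(-3.0762) = -2.0, clip(-8.5641) = -2.0, clip(-9.5284) = -2.0
Projection = [-2.0, -2.0, -2.0]
Squared diffs: [1.1582, 43.0874, 56.6768]
Distance = sqrt(100.9224) = 10.046


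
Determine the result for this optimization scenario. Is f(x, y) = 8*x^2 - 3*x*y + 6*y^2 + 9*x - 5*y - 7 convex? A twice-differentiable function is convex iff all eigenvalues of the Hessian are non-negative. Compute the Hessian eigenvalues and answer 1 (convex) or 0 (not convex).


The Hessian of f(x,y) = 8*x^2 - 3*x*y + 6*y^2 + 9*x - 5*y - 7 is:
H = [[16, -3], [-3, 12]]
Trace = 16 + 12 = 28
Determinant = 16*12 - (-3)^2 = 183
Discriminant = (28)^2 - 4*183 = 52.0
Eigenvalues: lambda_1 = 10.3944, lambda_2 = 17.6056
The function is convex.

1


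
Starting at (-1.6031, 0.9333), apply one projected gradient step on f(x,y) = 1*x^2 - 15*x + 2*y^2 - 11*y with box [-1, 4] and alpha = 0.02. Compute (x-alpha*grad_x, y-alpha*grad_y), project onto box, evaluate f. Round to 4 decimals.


Step 1: Compute gradient at (-1.6031, 0.9333).
grad_x = 2*1*-1.6031 - 15 = -18.2062
grad_y = 2*2*0.9333 - 11 = -7.2668
Step 2: Gradient step.
x_raw = -1.6031 - 0.02*-18.2062 = -1.239
y_raw = 0.9333 - 0.02*-7.2668 = 1.0786
Step 3: Project onto [-1, 4].
x_proj = clip(-1.239) = -1.0
y_proj = clip(1.0786) = 1.0786
Step 4: Evaluate f.
f(-1.0, 1.0786) = 6.4619


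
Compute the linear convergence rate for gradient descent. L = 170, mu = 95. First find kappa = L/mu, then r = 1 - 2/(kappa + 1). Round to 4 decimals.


Step 1: Compute the condition number.
kappa = L/mu = 170/95 = 1.7895
Step 2: Compute the convergence rate.
r = 1 - 2/(kappa + 1) = 1 - 2*mu/(L + mu) = (L - mu)/(L + mu) = 75/265 = 0.283


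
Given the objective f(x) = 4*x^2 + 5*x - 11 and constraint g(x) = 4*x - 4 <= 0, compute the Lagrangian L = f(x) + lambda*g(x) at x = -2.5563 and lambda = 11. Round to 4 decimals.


Step 1: Evaluate f(x).
f(-2.5563) = 4*(-2.5563)^2 + 5*(-2.5563) - 11 = 2.3572
Step 2: Evaluate g(x).
g(-2.5563) = 4*-2.5563 - 4 = -14.2252
Step 3: Compute Lagrangian.
L = 2.3572 + 11*-14.2252 = -154.12


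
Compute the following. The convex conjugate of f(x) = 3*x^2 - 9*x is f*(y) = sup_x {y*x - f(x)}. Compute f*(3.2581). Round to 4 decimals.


f*(y) = sup_x {y*x - a*x^2 - b*x} = sup_x {(y-b)*x - a*x^2}
FOC: (y - b) - 2a*x = 0 => x* = (y - b)/(2a)
x* = (3.2581 + 9)/(2*3) = 2.043
f*(3.2581) = (y-b)^2/(4a) = (3.2581 + 9)^2/(4*3)
= 150.261/12 = 12.5218


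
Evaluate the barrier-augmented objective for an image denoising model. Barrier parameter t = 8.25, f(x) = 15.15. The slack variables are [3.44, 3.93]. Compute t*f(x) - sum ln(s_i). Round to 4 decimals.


Step 1: Compute log-barrier.
ln values: [1.2355, 1.3686]
phi = -(1.2355 + 1.3686) = -2.6041
Step 2: Compute augmented objective.
t*f(x) = 8.25*15.15 = 124.9875
Total = 124.9875 - 2.6041 = 122.3834


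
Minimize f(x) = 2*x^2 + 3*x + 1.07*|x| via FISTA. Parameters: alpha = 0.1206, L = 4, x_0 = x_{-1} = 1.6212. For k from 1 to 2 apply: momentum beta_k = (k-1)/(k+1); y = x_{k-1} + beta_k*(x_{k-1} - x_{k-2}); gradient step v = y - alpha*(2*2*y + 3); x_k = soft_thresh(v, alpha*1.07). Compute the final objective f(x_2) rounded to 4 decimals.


FISTA on f(x) = 2*x^2 + 3*x + 1.07*|x|
L = 4, alpha = 0.1206
Iteration 1: beta = 0.0, y = 1.6212 + 0.0*(1.6212 - 1.6212) = 1.6212
  grad(y) = 9.4848, v = y - alpha*grad = 0.4773
  prox(v) = soft_thresh(0.4773, 0.129) = 0.3483
Iteration 2: beta = 0.3333, y = 0.3483 + 0.3333*(0.3483 - 1.6212) = -0.076
  grad(y) = 2.696, v = y - alpha*grad = -0.4011
  prox(v) = soft_thresh(-0.4011, 0.129) = -0.2721
f(x_2) = 2*(-0.2721)^2 + 3*(-0.2721) + 1.07*|-0.2721| = -0.3771


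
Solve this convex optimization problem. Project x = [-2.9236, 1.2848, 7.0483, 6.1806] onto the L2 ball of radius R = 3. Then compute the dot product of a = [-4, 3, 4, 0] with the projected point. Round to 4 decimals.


Step 1: Compute ||x|| (intermediates to 6 decimals).
||x|| = sqrt((-2.9236)^2 + 1.2848^2 + 7.0483^2 + 6.1806^2) = 9.903358
Step 2: Project.
Since ||x|| > R, scale = R/||x|| = 3/9.903358 = 0.302928, proj(x) = scale * x
proj(x) = [-0.88564, 0.389202, 2.135127, 1.872277]
Step 3: Dot product.
a^T * proj(x) = -4*(-0.88564) + 3*0.389202 + 4*2.135127 + 0*1.872277 = 13.2507


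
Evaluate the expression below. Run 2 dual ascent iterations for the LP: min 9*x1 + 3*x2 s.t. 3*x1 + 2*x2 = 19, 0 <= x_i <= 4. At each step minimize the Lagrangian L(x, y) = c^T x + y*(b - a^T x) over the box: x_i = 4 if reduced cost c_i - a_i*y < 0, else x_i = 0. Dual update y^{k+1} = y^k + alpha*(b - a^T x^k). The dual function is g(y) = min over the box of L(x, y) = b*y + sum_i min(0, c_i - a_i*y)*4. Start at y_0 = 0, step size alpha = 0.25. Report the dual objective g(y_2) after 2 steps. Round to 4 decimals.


Dual ascent for LP: min 9*x1 + 3*x2, 3*x1 + 2*x2 = 19, 0 <= x_i <= 4
Step 1: y^k = 0.0, reduced costs: (9.0, 3.0)
  x^k = (0.0, 0.0), subgradient = b - a^T x = 19.0
  y^{k+1} = 0.0 + 0.25*19.0 = 4.75
Step 2: y^k = 4.75, reduced costs: (-5.25, -6.5)
  x^k = (4.0, 4.0), subgradient = b - a^T x = -1.0
  y^{k+1} = 4.75 + 0.25*-1.0 = 4.5
Dual objective at y_2 = 4.5: reduced costs (-4.5, -6.0), box minimizer x = (4.0, 4.0)
g(y_2) = b*y + (c1 - a1*y)*x1 + (c2 - a2*y)*x2 = 19*4.5 + (-4.5)*4.0 + (-6.0)*4.0 = 85.5 - 18.0 - 24.0 = 43.5


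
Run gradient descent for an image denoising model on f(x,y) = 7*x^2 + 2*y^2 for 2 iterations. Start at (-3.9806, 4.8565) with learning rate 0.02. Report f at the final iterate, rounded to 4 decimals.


Gradient descent on f(x,y) = 7*x^2 + 2*y^2.
Starting point: (-3.9806, 4.8565), alpha = 0.02
Step 1: grad_x = 2*7*-3.9806 = -55.7284, grad_y = 2*2*4.8565 = 19.426
  x_1 = -3.9806 - 0.02*-55.7284 = -2.866
  y_1 = 4.8565 - 0.02*19.426 = 4.468
Step 2: grad_x = 2*7*-2.866 = -40.1244, grad_y = 2*2*4.468 = 17.8719
  x_2 = -2.866 - 0.02*-40.1244 = -2.0635
  y_2 = 4.468 - 0.02*17.8719 = 4.1105
f(-2.0635, 4.1105) = 7*(-2.0635)^2 + 2*4.1105^2 = 63.6006


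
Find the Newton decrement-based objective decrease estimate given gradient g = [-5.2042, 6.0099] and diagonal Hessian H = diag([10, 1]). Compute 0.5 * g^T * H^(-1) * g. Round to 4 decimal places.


Step 1: H is diagonal, so H^(-1) * g = [-0.5204, 6.0099].
Step 2: g^T H^(-1) g = sum_i g_i^2 / H_ii
  = (-5.2042)^2/10 + (6.0099)^2/1
  = 2.7084 + 36.1189 = 38.8273
Step 3: Objective decrease = 0.5 * g^T H^(-1) g = 19.4136


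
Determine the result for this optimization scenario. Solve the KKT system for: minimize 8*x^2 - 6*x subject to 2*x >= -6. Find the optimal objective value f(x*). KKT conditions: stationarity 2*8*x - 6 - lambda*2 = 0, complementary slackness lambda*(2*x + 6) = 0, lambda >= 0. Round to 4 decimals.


Step 1: Try lambda = 0 (constraint inactive).
Stationarity: 2*8*x - 6 = 0
x* = 6/(2*8) = 0.375
Check constraint: 2*0.375 = 0.75 >= -6 -- satisfied.
Step 2: Compute optimal value.
f(x*) = 8*0.375^2 - 6*0.375 = -1.125


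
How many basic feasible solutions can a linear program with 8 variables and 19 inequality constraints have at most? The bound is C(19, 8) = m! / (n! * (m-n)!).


Each vertex corresponds to some choice of n active constraints out of m, so the number of vertices is at most C(m, n) = m! / (n!(m-n)!).
m = 19, n = 8
Numerator: 19 * 18 * 17 * 16 * 15 * 14 * 13 * 12
Denominator: 8! = 40320
C(19, 8) = 75582


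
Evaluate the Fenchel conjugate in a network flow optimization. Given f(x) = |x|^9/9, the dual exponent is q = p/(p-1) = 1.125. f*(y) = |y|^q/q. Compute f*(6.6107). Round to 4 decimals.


The conjugate exponent q satisfies 1/p + 1/q = 1.
p = 9, so q = 9/(9 - 1) = 1.125
|y|^q = 6.6107^1.125 = 8.371
f*(6.6107) = 8.371 / 1.125 = 7.4409


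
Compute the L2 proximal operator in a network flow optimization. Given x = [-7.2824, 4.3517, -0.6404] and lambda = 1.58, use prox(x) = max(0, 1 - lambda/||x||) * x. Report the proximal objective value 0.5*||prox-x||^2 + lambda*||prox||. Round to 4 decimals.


Step 1: Compute ||x||.
||x|| = 8.5077
Step 2: Compute scaling factor.
scale = max(0, 1 - 1.58/8.5077) = 0.8143
Step 3: prox(x) = [-5.93, 3.5435, -0.5215]
||prox(x)|| = 6.9277
Step 4: Proximal objective.
0.5*||prox-x||^2 = 1.2482
lambda*||prox|| = 10.9458
Total = 12.1939


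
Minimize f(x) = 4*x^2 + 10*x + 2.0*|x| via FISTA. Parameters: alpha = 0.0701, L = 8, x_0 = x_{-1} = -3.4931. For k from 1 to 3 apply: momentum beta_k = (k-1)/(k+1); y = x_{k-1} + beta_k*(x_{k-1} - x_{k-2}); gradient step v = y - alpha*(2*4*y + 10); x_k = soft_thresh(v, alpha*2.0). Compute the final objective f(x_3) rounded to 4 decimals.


FISTA on f(x) = 4*x^2 + 10*x + 2.0*|x|
L = 8, alpha = 0.0701
Iteration 1: beta = 0.0, y = -3.4931 + 0.0*(-3.4931 + 3.4931) = -3.4931
  grad(y) = -17.9448, v = y - alpha*grad = -2.2352
  prox(v) = soft_thresh(-2.2352, 0.1402) = -2.095
Iteration 2: beta = 0.3333, y = -2.095 + 0.3333*(-2.095 + 3.4931) = -1.6289
  grad(y) = -3.0314, v = y - alpha*grad = -1.4164
  prox(v) = soft_thresh(-1.4164, 0.1402) = -1.2762
Iteration 3: beta = 0.5, y = -1.2762 + 0.5*(-1.2762 + 2.095) = -0.8669
  grad(y) = 3.0652, v = y - alpha*grad = -1.0817
  prox(v) = soft_thresh(-1.0817, 0.1402) = -0.9415
f(x_3) = 4*(-0.9415)^2 + 10*(-0.9415) + 2.0*|-0.9415| = -3.9863


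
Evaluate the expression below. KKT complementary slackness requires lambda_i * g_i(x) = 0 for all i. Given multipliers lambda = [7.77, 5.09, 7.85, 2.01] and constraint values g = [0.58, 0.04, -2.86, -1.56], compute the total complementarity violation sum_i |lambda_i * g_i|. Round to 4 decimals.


KKT complementary slackness check:
lambda_1 * g_1 = 7.77 * 0.58 = 4.5066
lambda_2 * g_2 = 5.09 * 0.04 = 0.2036
lambda_3 * g_3 = 7.85 * -2.86 = -22.451
lambda_4 * g_4 = 2.01 * -1.56 = -3.1356
Total violation = 4.5066 + 0.2036 + 22.451 + 3.1356 = 30.2968


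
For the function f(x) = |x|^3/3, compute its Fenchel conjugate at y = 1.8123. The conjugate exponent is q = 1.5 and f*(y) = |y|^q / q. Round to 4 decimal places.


The conjugate exponent q satisfies 1/p + 1/q = 1.
p = 3, so q = 3/(3 - 1) = 1.5
|y|^q = 1.8123^1.5 = 2.4397
f*(1.8123) = 2.4397 / 1.5 = 1.6265


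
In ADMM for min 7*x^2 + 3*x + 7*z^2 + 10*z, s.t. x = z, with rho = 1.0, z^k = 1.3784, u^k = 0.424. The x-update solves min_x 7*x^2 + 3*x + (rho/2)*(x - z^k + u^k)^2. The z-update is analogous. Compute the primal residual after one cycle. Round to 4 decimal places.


ADMM iteration with rho = 1.0, z^k = 1.3784, u^k = 0.424
Step 1: x-update.
Minimize 7*x^2 + 3*x + (1.0/2)*(x - 1.3784 + 0.424)^2
FOC: (2*7 + 1.0)*x = -3 + 1.0*(1.3784 - 0.424)
x^{k+1} = -0.1364
Step 2: z-update.
Minimize 7*z^2 + 10*z + (1.0/2)*(-0.1364 - z + 0.424)^2
FOC: (2*7 + 1.0)*z = -10 + 1.0*(-0.1364 + 0.424)
z^{k+1} = -0.6475
Step 3: u-update.
u^{k+1} = 0.424 - 0.1364 + 0.6475 = 0.9351
Step 4: Primal residual = |-0.1364 + 0.6475| = 0.5111


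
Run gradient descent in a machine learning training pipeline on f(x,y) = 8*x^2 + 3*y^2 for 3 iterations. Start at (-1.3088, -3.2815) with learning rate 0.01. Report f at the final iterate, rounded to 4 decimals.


Gradient descent on f(x,y) = 8*x^2 + 3*y^2.
Starting point: (-1.3088, -3.2815), alpha = 0.01
Step 1: grad_x = 2*8*-1.3088 = -20.9408, grad_y = 2*3*-3.2815 = -19.689
  x_1 = -1.3088 - 0.01*-20.9408 = -1.0994
  y_1 = -3.2815 - 0.01*-19.689 = -3.0846
Step 2: grad_x = 2*8*-1.0994 = -17.5903, grad_y = 2*3*-3.0846 = -18.5077
  x_2 = -1.0994 - 0.01*-17.5903 = -0.9235
  y_2 = -3.0846 - 0.01*-18.5077 = -2.8995
Step 3: grad_x = 2*8*-0.9235 = -14.7758, grad_y = 2*3*-2.8995 = -17.3972
  x_3 = -0.9235 - 0.01*-14.7758 = -0.7757
  y_3 = -2.8995 - 0.01*-17.3972 = -2.7256
f(-0.7757, -2.7256) = 8*(-0.7757)^2 + 3*(-2.7256)^2 = 27.1001


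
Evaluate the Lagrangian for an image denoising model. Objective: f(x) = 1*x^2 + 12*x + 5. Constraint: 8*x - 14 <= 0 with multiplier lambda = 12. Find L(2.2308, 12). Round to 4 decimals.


Step 1: Evaluate f(x).
f(2.2308) = 1*2.2308^2 + 12*2.2308 + 5 = 36.7461
Step 2: Evaluate g(x).
g(2.2308) = 8*2.2308 - 14 = 3.8464
Step 3: Compute Lagrangian.
L = 36.7461 + 12*3.8464 = 82.9029


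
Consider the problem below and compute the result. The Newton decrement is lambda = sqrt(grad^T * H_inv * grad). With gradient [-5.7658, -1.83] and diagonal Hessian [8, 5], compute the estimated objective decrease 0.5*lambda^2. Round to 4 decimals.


Step 1: H is diagonal, so H^(-1) * g = [-0.7207, -0.366].
Step 2: g^T H^(-1) g = sum_i g_i^2 / H_ii
  = (-5.7658)^2/8 + (-1.83)^2/5
  = 4.1556 + 0.6698 = 4.8253
Step 3: Objective decrease = 0.5 * g^T H^(-1) g = 2.4127


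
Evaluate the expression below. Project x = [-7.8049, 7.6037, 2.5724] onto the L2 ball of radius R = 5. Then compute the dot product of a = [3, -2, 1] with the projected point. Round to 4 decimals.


Step 1: Compute ||x|| (intermediates to 6 decimals).
||x|| = sqrt((-7.8049)^2 + 7.6037^2 + 2.5724^2) = 11.19598
Step 2: Project.
Since ||x|| > R, scale = R/||x|| = 5/11.19598 = 0.446589, proj(x) = scale * x
proj(x) = [-3.485582, 3.395729, 1.148806]
Step 3: Dot product.
a^T * proj(x) = 3*(-3.485582) - 2*3.395729 + 1*1.148806 = -16.0994


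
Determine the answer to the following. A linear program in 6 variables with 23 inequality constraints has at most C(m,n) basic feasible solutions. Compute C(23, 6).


Each vertex corresponds to some choice of n active constraints out of m, so the number of vertices is at most C(m, n) = m! / (n!(m-n)!).
m = 23, n = 6
Numerator: 23 * 22 * 21 * 20 * 19 * 18
Denominator: 6! = 720
C(23, 6) = 100947


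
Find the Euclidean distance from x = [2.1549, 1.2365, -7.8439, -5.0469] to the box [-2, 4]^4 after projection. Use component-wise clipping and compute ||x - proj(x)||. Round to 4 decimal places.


Project each component onto [-2, 4].
clip(2.1549) = 2.1549, clip(1.2365) = 1.2365, clip(-7.8439) = -2.0, clip(-5.0469) = -2.0
Projection = [2.1549, 1.2365, -2.0, -2.0]
Squared diffs: [0.0, 0.0, 34.1512, 9.2836]
Distance = sqrt(43.4348) = 6.5905


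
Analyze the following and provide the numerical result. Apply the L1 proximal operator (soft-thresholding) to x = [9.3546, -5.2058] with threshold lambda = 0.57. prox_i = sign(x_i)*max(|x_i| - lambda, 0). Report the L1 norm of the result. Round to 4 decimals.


Soft-thresholding with lambda = 0.57:
prox(9.3546) = sign(9.3546)*max(|9.3546| - 0.57, 0) = 8.7846
prox(-5.2058) = sign(-5.2058)*max(|-5.2058| - 0.57, 0) = -4.6358
prox(x) = [8.7846, -4.6358]
||prox(x)||_1 = 8.7846 + 4.6358 = 13.4204


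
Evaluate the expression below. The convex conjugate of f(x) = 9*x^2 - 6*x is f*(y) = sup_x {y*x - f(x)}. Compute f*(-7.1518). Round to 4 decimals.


f*(y) = sup_x {y*x - a*x^2 - b*x} = sup_x {(y-b)*x - a*x^2}
FOC: (y - b) - 2a*x = 0 => x* = (y - b)/(2a)
x* = (-7.1518 + 6)/(2*9) = -0.064
f*(-7.1518) = (y-b)^2/(4a) = (-7.1518 + 6)^2/(4*9)
= 1.3266/36 = 0.0369


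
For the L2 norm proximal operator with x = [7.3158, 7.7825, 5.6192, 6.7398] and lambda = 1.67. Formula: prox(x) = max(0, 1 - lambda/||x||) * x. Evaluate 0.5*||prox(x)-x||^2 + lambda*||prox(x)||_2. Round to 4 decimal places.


Step 1: Compute ||x||.
||x|| = 13.8235
Step 2: Compute scaling factor.
scale = max(0, 1 - 1.67/13.8235) = 0.8792
Step 3: prox(x) = [6.432, 6.8423, 4.9404, 5.9256]
||prox(x)|| = 12.1535
Step 4: Proximal objective.
0.5*||prox-x||^2 = 1.3945
lambda*||prox|| = 20.2963
Total = 21.6908


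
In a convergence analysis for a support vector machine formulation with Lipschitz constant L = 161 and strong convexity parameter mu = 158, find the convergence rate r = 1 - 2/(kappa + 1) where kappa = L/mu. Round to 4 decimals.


Step 1: Compute the condition number.
kappa = L/mu = 161/158 = 1.019
Step 2: Compute the convergence rate.
r = 1 - 2/(kappa + 1) = 1 - 2*mu/(L + mu) = (L - mu)/(L + mu) = 3/319 = 0.0094


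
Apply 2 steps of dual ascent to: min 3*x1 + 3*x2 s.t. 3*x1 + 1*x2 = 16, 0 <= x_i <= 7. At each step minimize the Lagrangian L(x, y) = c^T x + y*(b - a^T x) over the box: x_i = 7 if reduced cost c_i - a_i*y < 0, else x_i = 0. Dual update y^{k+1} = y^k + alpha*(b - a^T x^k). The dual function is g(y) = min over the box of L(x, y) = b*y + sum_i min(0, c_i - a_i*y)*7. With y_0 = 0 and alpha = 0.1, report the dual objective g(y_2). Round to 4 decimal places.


Dual ascent for LP: min 3*x1 + 3*x2, 3*x1 + 1*x2 = 16, 0 <= x_i <= 7
Step 1: y^k = 0.0, reduced costs: (3.0, 3.0)
  x^k = (0.0, 0.0), subgradient = b - a^T x = 16.0
  y^{k+1} = 0.0 + 0.1*16.0 = 1.6
Step 2: y^k = 1.6, reduced costs: (-1.8, 1.4)
  x^k = (7.0, 0.0), subgradient = b - a^T x = -5.0
  y^{k+1} = 1.6 + 0.1*-5.0 = 1.1
Dual objective at y_2 = 1.1: reduced costs (-0.3, 1.9), box minimizer x = (7.0, 0.0)
g(y_2) = b*y + (c1 - a1*y)*x1 + (c2 - a2*y)*x2 = 16*1.1 + (-0.3)*7.0 + 1.9*0.0 = 17.6 - 2.1 + 0.0 = 15.5


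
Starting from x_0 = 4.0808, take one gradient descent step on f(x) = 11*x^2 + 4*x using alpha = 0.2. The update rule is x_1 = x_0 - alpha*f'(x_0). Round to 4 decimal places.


We compute the gradient at x_0 and apply the update.
f'(x) = 22*x + 4
f'(4.0808) = 22*4.0808 + 4 = 93.7776
x_1 = 4.0808 - 0.2*93.7776 = -14.6747


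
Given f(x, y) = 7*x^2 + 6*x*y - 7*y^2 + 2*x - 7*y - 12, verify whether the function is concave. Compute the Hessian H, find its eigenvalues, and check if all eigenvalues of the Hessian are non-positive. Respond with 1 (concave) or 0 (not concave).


The Hessian of f(x,y) = 7*x^2 + 6*x*y - 7*y^2 + 2*x - 7*y - 12 is:
H = [[14, 6], [6, -14]]
Trace = 14 - 14 = 0
Determinant = 14*-14 - (6)^2 = -232
Discriminant = (0)^2 - 4*-232 = 928.0
Eigenvalues: lambda_1 = -15.2315, lambda_2 = 15.2315
The function is not concave.

0


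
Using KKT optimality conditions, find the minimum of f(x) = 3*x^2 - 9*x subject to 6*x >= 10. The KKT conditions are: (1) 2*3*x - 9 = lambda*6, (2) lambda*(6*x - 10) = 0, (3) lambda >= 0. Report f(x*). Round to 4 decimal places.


Step 1: Try lambda = 0 (constraint inactive).
x_unc = 9/(2*3) = 1.5
Check: 6*1.5 = 9.0 < 10 -- violated!
Step 2: Constraint must be active: 6*x = 10
x* = 10/6 = 5/3 = 1.6667 (rounded; the exact value 5/3 is used below)
lambda = (2*3*(5/3) - 9)/6 = 0.1667
Step 3: Compute optimal value.
f(x*) = 3*(5/3)^2 - 9*(5/3) = -6.6667


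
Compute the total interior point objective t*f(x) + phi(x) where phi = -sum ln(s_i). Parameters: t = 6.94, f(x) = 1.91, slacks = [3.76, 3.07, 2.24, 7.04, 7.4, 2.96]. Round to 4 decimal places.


Step 1: Compute log-barrier.
ln values: [1.3244, 1.1217, 0.8065, 1.9516, 2.0015, 1.0852]
phi = -(1.3244 + 1.1217 + 0.8065 + 1.9516 + 2.0015 + 1.0852) = -8.2908
Step 2: Compute augmented objective.
t*f(x) = 6.94*1.91 = 13.2554
Total = 13.2554 - 8.2908 = 4.9646


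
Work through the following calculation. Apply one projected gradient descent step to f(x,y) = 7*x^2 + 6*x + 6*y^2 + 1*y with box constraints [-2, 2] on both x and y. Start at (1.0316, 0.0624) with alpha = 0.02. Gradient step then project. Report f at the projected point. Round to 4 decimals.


Step 1: Compute gradient at (1.0316, 0.0624).
grad_x = 2*7*1.0316 + 6 = 20.4424
grad_y = 2*6*0.0624 + 1 = 1.7488
Step 2: Gradient step.
x_raw = 1.0316 - 0.02*20.4424 = 0.6228
y_raw = 0.0624 - 0.02*1.7488 = 0.0274
Step 3: Project onto [-2, 2].
x_proj = clip(0.6228) = 0.6228
y_proj = clip(0.0274) = 0.0274
Step 4: Evaluate f.
f(0.6228, 0.0274) = 6.4832


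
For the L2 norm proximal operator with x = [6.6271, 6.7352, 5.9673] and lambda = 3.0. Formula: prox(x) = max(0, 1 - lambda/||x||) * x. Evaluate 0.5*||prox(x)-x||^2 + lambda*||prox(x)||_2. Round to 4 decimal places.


Step 1: Compute ||x||.
||x|| = 11.1754
Step 2: Compute scaling factor.
scale = max(0, 1 - 3.0/11.1754) = 0.7316
Step 3: prox(x) = [4.8481, 4.9272, 4.3654]
||prox(x)|| = 8.1754
Step 4: Proximal objective.
0.5*||prox-x||^2 = 4.5
lambda*||prox|| = 24.5262
Total = 29.0263


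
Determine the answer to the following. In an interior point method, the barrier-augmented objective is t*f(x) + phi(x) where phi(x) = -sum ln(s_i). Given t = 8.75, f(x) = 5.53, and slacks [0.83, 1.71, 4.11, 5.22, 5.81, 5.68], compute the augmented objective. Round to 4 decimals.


Step 1: Compute log-barrier.
ln values: [-0.1863, 0.5365, 1.4134, 1.6525, 1.7596, 1.737]
phi = -(-0.1863 + 0.5365 + 1.4134 + 1.6525 + 1.7596 + 1.737) = -6.9126
Step 2: Compute augmented objective.
t*f(x) = 8.75*5.53 = 48.3875
Total = 48.3875 - 6.9126 = 41.4749


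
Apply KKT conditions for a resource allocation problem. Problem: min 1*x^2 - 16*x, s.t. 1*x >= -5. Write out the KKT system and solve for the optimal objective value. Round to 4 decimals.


Step 1: Try lambda = 0 (constraint inactive).
Stationarity: 2*1*x - 16 = 0
x* = 16/(2*1) = 8.0
Check constraint: 1*8.0 = 8.0 >= -5 -- satisfied.
Step 2: Compute optimal value.
f(x*) = 1*8.0^2 - 16*8.0 = -64.0


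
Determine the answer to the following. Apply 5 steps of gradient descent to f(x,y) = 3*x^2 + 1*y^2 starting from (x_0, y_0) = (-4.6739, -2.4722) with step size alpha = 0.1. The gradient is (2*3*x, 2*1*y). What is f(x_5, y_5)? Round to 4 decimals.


Gradient descent on f(x,y) = 3*x^2 + 1*y^2.
Starting point: (-4.6739, -2.4722), alpha = 0.1
Step 1: grad_x = 2*3*-4.6739 = -28.0434, grad_y = 2*1*-2.4722 = -4.9444
  x_1 = -4.6739 - 0.1*-28.0434 = -1.8696
  y_1 = -2.4722 - 0.1*-4.9444 = -1.9778
Step 2: grad_x = 2*3*-1.8696 = -11.2174, grad_y = 2*1*-1.9778 = -3.9555
  x_2 = -1.8696 - 0.1*-11.2174 = -0.7478
  y_2 = -1.9778 - 0.1*-3.9555 = -1.5822
Step 3: grad_x = 2*3*-0.7478 = -4.4869, grad_y = 2*1*-1.5822 = -3.1644
  x_3 = -0.7478 - 0.1*-4.4869 = -0.2991
  y_3 = -1.5822 - 0.1*-3.1644 = -1.2658
Step 4: grad_x = 2*3*-0.2991 = -1.7948, grad_y = 2*1*-1.2658 = -2.5315
  x_4 = -0.2991 - 0.1*-1.7948 = -0.1197
  y_4 = -1.2658 - 0.1*-2.5315 = -1.0126
Step 5: grad_x = 2*3*-0.1197 = -0.7179, grad_y = 2*1*-1.0126 = -2.0252
  x_5 = -0.1197 - 0.1*-0.7179 = -0.0479
  y_5 = -1.0126 - 0.1*-2.0252 = -0.8101
f(-0.0479, -0.8101) = 3*(-0.0479)^2 + 1*(-0.8101)^2 = 0.6631


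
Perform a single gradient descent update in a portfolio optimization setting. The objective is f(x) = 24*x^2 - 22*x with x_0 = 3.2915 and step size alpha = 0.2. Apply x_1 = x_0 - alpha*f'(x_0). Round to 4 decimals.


We compute the gradient at x_0 and apply the update.
f'(x) = 48*x - 22
f'(3.2915) = 48*3.2915 - 22 = 135.992
x_1 = 3.2915 - 0.2*135.992 = -23.9069


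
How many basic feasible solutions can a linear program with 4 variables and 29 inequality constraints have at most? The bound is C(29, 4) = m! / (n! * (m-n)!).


Each vertex corresponds to some choice of n active constraints out of m, so the number of vertices is at most C(m, n) = m! / (n!(m-n)!).
m = 29, n = 4
Numerator: 29 * 28 * 27 * 26
Denominator: 4! = 24
C(29, 4) = 23751


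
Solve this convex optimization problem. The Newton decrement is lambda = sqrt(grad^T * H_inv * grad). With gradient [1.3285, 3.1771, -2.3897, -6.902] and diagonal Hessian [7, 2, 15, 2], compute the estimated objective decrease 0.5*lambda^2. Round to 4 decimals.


Step 1: H is diagonal, so H^(-1) * g = [0.1898, 1.5886, -0.1593, -3.451].
Step 2: g^T H^(-1) g = sum_i g_i^2 / H_ii
  = (1.3285)^2/7 + (3.1771)^2/2 + (-2.3897)^2/15 + (-6.902)^2/2
  = 0.2521 + 5.047 + 0.3807 + 23.8188 = 29.4986
Step 3: Objective decrease = 0.5 * g^T H^(-1) g = 14.7493


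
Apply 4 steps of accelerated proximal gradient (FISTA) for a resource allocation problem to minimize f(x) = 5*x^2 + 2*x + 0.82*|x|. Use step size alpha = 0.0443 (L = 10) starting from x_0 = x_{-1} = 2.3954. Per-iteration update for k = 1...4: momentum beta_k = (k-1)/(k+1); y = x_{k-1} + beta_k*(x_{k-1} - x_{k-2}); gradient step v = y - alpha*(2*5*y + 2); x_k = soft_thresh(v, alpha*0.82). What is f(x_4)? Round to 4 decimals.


FISTA on f(x) = 5*x^2 + 2*x + 0.82*|x|
L = 10, alpha = 0.0443
Iteration 1: beta = 0.0, y = 2.3954 + 0.0*(2.3954 - 2.3954) = 2.3954
  grad(y) = 25.954, v = y - alpha*grad = 1.2456
  prox(v) = soft_thresh(1.2456, 0.0363) = 1.2093
Iteration 2: beta = 0.3333, y = 1.2093 + 0.3333*(1.2093 - 2.3954) = 0.8139
  grad(y) = 10.1395, v = y - alpha*grad = 0.3648
  prox(v) = soft_thresh(0.3648, 0.0363) = 0.3284
Iteration 3: beta = 0.5, y = 0.3284 + 0.5*(0.3284 - 1.2093) = -0.112
  grad(y) = 0.8801, v = y - alpha*grad = -0.151
  prox(v) = soft_thresh(-0.151, 0.0363) = -0.1147
Iteration 4: beta = 0.6, y = -0.1147 + 0.6*(-0.1147 - 0.3284) = -0.3805
  grad(y) = -1.8051, v = y - alpha*grad = -0.3005
  prox(v) = soft_thresh(-0.3005, 0.0363) = -0.2642
f(x_4) = 5*(-0.2642)^2 + 2*(-0.2642) + 0.82*|-0.2642| = 0.0373


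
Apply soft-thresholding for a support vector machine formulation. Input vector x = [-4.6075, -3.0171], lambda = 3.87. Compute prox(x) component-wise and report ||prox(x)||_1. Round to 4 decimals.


Soft-thresholding with lambda = 3.87:
prox(-4.6075) = sign(-4.6075)*max(|-4.6075| - 3.87, 0) = -0.7375
prox(-3.0171) = sign(-3.0171)*max(|-3.0171| - 3.87, 0) = 0.0
prox(x) = [-0.7375, 0.0]
||prox(x)||_1 = 0.7375 + 0.0 = 0.7375


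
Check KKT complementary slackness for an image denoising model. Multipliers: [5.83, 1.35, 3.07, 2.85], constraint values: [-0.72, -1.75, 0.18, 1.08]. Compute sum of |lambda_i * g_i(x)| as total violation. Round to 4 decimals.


KKT complementary slackness check:
lambda_1 * g_1 = 5.83 * -0.72 = -4.1976
lambda_2 * g_2 = 1.35 * -1.75 = -2.3625
lambda_3 * g_3 = 3.07 * 0.18 = 0.5526
lambda_4 * g_4 = 2.85 * 1.08 = 3.078
Total violation = 4.1976 + 2.3625 + 0.5526 + 3.078 = 10.1907


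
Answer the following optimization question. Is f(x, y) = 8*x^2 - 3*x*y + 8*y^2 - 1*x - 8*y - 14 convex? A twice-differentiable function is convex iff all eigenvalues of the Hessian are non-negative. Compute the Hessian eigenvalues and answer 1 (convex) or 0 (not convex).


The Hessian of f(x,y) = 8*x^2 - 3*x*y + 8*y^2 - 1*x - 8*y - 14 is:
H = [[16, -3], [-3, 16]]
Trace = 16 + 16 = 32
Determinant = 16*16 - (-3)^2 = 247
Discriminant = (32)^2 - 4*247 = 36.0
Eigenvalues: lambda_1 = 13.0, lambda_2 = 19.0
The function is convex.

1


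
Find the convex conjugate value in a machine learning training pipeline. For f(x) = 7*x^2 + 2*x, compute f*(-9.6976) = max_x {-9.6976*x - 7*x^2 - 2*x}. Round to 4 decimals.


f*(y) = sup_x {y*x - a*x^2 - b*x} = sup_x {(y-b)*x - a*x^2}
FOC: (y - b) - 2a*x = 0 => x* = (y - b)/(2a)
x* = (-9.6976 - 2)/(2*7) = -0.8355
f*(-9.6976) = (y-b)^2/(4a) = (-9.6976 - 2)^2/(4*7)
= 136.8338/28 = 4.8869


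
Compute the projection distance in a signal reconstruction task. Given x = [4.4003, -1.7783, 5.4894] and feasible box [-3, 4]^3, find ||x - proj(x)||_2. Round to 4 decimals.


Project each component onto [-3, 4].
clip(4.4003) = 4.0, clip(-1.7783) = -1.7783, clip(5.4894) = 4.0
Projection = [4.0, -1.7783, 4.0]
Squared diffs: [0.1602, 0.0, 2.2183]
Distance = sqrt(2.3785) = 1.5423


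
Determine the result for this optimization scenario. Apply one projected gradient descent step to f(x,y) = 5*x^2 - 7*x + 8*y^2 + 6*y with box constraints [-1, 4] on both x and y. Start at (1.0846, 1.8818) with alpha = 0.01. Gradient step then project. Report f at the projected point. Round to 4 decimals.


Step 1: Compute gradient at (1.0846, 1.8818).
grad_x = 2*5*1.0846 - 7 = 3.846
grad_y = 2*8*1.8818 + 6 = 36.1088
Step 2: Gradient step.
x_raw = 1.0846 - 0.01*3.846 = 1.0461
y_raw = 1.8818 - 0.01*36.1088 = 1.5207
Step 3: Project onto [-1, 4].
x_proj = clip(1.0461) = 1.0461
y_proj = clip(1.5207) = 1.5207
Step 4: Evaluate f.
f(1.0461, 1.5207) = 25.7739


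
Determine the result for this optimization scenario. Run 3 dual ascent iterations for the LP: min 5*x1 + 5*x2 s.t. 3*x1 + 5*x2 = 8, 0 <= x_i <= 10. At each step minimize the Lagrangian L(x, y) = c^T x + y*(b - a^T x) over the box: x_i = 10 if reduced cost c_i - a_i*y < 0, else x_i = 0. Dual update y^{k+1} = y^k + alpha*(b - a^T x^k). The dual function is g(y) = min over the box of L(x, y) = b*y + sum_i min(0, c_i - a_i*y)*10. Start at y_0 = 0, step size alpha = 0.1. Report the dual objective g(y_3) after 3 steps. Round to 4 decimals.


Dual ascent for LP: min 5*x1 + 5*x2, 3*x1 + 5*x2 = 8, 0 <= x_i <= 10
Step 1: y^k = 0.0, reduced costs: (5.0, 5.0)
  x^k = (0.0, 0.0), subgradient = b - a^T x = 8.0
  y^{k+1} = 0.0 + 0.1*8.0 = 0.8
Step 2: y^k = 0.8, reduced costs: (2.6, 1.0)
  x^k = (0.0, 0.0), subgradient = b - a^T x = 8.0
  y^{k+1} = 0.8 + 0.1*8.0 = 1.6
Step 3: y^k = 1.6, reduced costs: (0.2, -3.0)
  x^k = (0.0, 10.0), subgradient = b - a^T x = -42.0
  y^{k+1} = 1.6 + 0.1*-42.0 = -2.6
Dual objective at y_3 = -2.6: reduced costs (12.8, 18.0), box minimizer x = (0.0, 0.0)
g(y_3) = b*y + (c1 - a1*y)*x1 + (c2 - a2*y)*x2 = 8*(-2.6) + 12.8*0.0 + 18.0*0.0 = -20.8 + 0.0 + 0.0 = -20.8


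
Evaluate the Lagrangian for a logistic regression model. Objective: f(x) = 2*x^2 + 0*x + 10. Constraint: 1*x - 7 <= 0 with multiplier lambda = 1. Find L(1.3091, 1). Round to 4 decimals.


Step 1: Evaluate f(x).
f(1.3091) = 2*1.3091^2 + 0*1.3091 + 10 = 13.4275
Step 2: Evaluate g(x).
g(1.3091) = 1*1.3091 - 7 = -5.6909
Step 3: Compute Lagrangian.
L = 13.4275 + 1*-5.6909 = 7.7366


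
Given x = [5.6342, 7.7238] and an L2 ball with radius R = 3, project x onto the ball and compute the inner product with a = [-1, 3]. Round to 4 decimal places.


Step 1: Compute ||x|| (intermediates to 6 decimals).
||x|| = sqrt(5.6342^2 + 7.7238^2) = 9.560403
Step 2: Project.
Since ||x|| > R, scale = R/||x|| = 3/9.560403 = 0.313794, proj(x) = scale * x
proj(x) = [1.767978, 2.423682]
Step 3: Dot product.
a^T * proj(x) = -1*1.767978 + 3*2.423682 = 5.5031


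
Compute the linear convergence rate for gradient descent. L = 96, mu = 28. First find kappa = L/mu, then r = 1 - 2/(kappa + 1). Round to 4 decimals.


Step 1: Compute the condition number.
kappa = L/mu = 96/28 = 3.4286
Step 2: Compute the convergence rate.
r = 1 - 2/(kappa + 1) = 1 - 2*mu/(L + mu) = (L - mu)/(L + mu) = 68/124 = 0.5484


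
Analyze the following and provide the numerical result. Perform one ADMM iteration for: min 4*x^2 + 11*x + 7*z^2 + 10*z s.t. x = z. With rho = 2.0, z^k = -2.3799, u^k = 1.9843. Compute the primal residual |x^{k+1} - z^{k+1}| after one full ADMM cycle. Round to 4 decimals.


ADMM iteration with rho = 2.0, z^k = -2.3799, u^k = 1.9843
Step 1: x-update.
Minimize 4*x^2 + 11*x + (2.0/2)*(x + 2.3799 + 1.9843)^2
FOC: (2*4 + 2.0)*x = -11 + 2.0*(-2.3799 - 1.9843)
x^{k+1} = -1.9728
Step 2: z-update.
Minimize 7*z^2 + 10*z + (2.0/2)*(-1.9728 - z + 1.9843)^2
FOC: (2*7 + 2.0)*z = -10 + 2.0*(-1.9728 + 1.9843)
z^{k+1} = -0.6236
Step 3: u-update.
u^{k+1} = 1.9843 - 1.9728 + 0.6236 = 0.635
Step 4: Primal residual = |-1.9728 + 0.6236| = 1.3493


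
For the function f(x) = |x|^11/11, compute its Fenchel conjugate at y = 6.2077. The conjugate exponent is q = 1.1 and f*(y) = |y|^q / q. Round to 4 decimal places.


The conjugate exponent q satisfies 1/p + 1/q = 1.
p = 11, so q = 11/(11 - 1) = 1.1
|y|^q = 6.2077^1.1 = 7.4512
f*(6.2077) = 7.4512 / 1.1 = 6.7738


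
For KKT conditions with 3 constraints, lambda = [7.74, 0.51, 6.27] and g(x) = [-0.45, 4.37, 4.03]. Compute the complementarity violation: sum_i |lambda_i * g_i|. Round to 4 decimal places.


KKT complementary slackness check:
lambda_1 * g_1 = 7.74 * -0.45 = -3.483
lambda_2 * g_2 = 0.51 * 4.37 = 2.2287
lambda_3 * g_3 = 6.27 * 4.03 = 25.2681
Total violation = 3.483 + 2.2287 + 25.2681 = 30.9798


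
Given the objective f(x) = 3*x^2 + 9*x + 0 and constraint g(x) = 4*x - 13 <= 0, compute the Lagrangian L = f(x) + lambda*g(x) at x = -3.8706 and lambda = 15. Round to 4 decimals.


Step 1: Evaluate f(x).
f(-3.8706) = 3*(-3.8706)^2 + 9*(-3.8706) + 0 = 10.1092
Step 2: Evaluate g(x).
g(-3.8706) = 4*-3.8706 - 13 = -28.4824
Step 3: Compute Lagrangian.
L = 10.1092 + 15*-28.4824 = -417.1268


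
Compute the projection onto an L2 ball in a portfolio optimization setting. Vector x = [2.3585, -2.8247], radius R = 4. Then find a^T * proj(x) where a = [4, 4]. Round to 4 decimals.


Step 1: Compute ||x|| (intermediates to 6 decimals).
||x|| = sqrt(2.3585^2 + (-2.8247)^2) = 3.679871
Step 2: Project.
Since ||x|| <= R, proj = x (no scaling needed).
proj(x) = [2.3585, -2.8247]
Step 3: Dot product.
a^T * proj(x) = 4*2.3585 + 4*(-2.8247) = -1.8648


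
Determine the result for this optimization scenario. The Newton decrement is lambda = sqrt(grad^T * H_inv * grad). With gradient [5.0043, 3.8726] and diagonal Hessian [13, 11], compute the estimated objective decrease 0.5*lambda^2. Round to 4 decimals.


Step 1: H is diagonal, so H^(-1) * g = [0.3849, 0.3521].
Step 2: g^T H^(-1) g = sum_i g_i^2 / H_ii
  = (5.0043)^2/13 + (3.8726)^2/11
  = 1.9264 + 1.3634 = 3.2898
Step 3: Objective decrease = 0.5 * g^T H^(-1) g = 1.6449


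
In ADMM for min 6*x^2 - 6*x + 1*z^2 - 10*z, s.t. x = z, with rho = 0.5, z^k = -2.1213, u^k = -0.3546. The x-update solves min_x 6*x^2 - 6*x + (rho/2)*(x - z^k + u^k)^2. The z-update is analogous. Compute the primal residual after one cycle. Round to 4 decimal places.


ADMM iteration with rho = 0.5, z^k = -2.1213, u^k = -0.3546
Step 1: x-update.
Minimize 6*x^2 - 6*x + (0.5/2)*(x + 2.1213 - 0.3546)^2
FOC: (2*6 + 0.5)*x = 6 + 0.5*(-2.1213 + 0.3546)
x^{k+1} = 0.4093
Step 2: z-update.
Minimize 1*z^2 - 10*z + (0.5/2)*(0.4093 - z - 0.3546)^2
FOC: (2*1 + 0.5)*z = 10 + 0.5*(0.4093 - 0.3546)
z^{k+1} = 4.0109
Step 3: u-update.
u^{k+1} = -0.3546 + 0.4093 - 4.0109 = -3.9562
Step 4: Primal residual = |0.4093 - 4.0109| = 3.6016


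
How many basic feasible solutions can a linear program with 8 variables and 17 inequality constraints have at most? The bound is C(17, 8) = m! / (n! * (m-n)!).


Each vertex corresponds to some choice of n active constraints out of m, so the number of vertices is at most C(m, n) = m! / (n!(m-n)!).
m = 17, n = 8
Numerator: 17 * 16 * 15 * 14 * 13 * 12 * 11 * 10
Denominator: 8! = 40320
C(17, 8) = 24310


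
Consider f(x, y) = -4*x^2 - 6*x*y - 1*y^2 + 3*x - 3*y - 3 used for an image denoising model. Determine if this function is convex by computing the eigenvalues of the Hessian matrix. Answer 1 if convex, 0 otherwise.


The Hessian of f(x,y) = -4*x^2 - 6*x*y - 1*y^2 + 3*x - 3*y - 3 is:
H = [[-8, -6], [-6, -2]]
Trace = -8 - 2 = -10
Determinant = -8*-2 - (-6)^2 = -20
Discriminant = (-10)^2 - 4*-20 = 180.0
Eigenvalues: lambda_1 = -11.7082, lambda_2 = 1.7082
The function is not convex.

0


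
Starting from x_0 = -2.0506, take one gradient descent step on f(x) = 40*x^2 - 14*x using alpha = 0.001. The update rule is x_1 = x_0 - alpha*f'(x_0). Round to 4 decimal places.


We compute the gradient at x_0 and apply the update.
f'(x) = 80*x - 14
f'(-2.0506) = 80*-2.0506 - 14 = -178.048
x_1 = -2.0506 - 0.001*-178.048 = -1.8726
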